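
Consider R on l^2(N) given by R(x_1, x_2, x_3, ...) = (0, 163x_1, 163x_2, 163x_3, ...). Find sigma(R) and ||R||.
sigma(R) = closed disk {z in C : |z| ≤ 163}; ||R|| = 163

Note R = 163·U where U is the unit right shift (U x)_k = x_{k-1} (with x_0 := 0); so ||R|| = 163||U|| and sigma(R) = 163·sigma(U). ||R x||^2 = sum_{k≥1} |163x_k|^2 = 26569||x||^2, so ||R|| = 163 and sigma(R) ⊂ {|z| ≤ 163}. For any |lambda| < 163, the equation (R - lambda I) x = 0 forces x_1 = 0, then 163x_k = lambda x_{k+1} ⇒ x = 0, so R has no eigenvalues. But (R - lambda I) is not surjective for |lambda| < 163: solving (R - lambda I) x = e_1 would require x_n proportional to (lambda/163)^(-n), which is not in l^2. So every |lambda| < 163 lies in the residual spectrum. The boundary |lambda| = 163 is in the approximate point spectrum (the spectrum is closed). Hence sigma(R) is the closed disk of radius 163.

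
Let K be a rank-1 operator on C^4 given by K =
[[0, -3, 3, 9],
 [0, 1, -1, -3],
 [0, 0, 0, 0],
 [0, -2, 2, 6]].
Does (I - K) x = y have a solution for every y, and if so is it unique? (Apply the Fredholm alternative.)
(I - K) is invertible (det(I - K) = -6 ≠ 0), so for every y in C^4 the equation (I - K) x = y has a unique solution.

K has rank 1, so it is an outer product K = u v^T: every row of K is a multiple of one row vector. Reading off the entries, u = (-3, 1, 0, -2) and v = (0, 1, -1, -3) (row i of K equals u_i·v^T). A rank-one matrix u v^T satisfies K u = u (v·u) and kills the (3)-dimensional subspace v^⊥, so its characteristic polynomial is lambda^3 (lambda - v·u) with v·u = tr K = 7. Hence the eigenvalues of I - K are 1 (multiplicity 3) and 1 - (7) = -6, so det(I - K) = -6. (Direct check: I - K =
[[1, 3, -3, -9],
 [0, 0, 1, 3],
 [0, 0, 1, 0],
 [0, 2, -2, -5]]
has determinant -6.) The finite-dimensional Fredholm alternative says: either (I - K) is invertible, or ker(I - K) ≠ {0} and then range(I - K) = ker((I - K)^*)^⊥, with dim ker(I - K) = dim ker((I - K)^*). Since det(I - K) ≠ 0, 1 is not an eigenvalue of K and ker(I - K) = {0}, so we are in the first case: for every y there is a unique x = (I - K)^(-1) y. Explicitly, by the Sherman–Morrison formula, (I - u v^T)^(-1) = I + u v^T/(1 - v·u), i.e. (I - K)^(-1) = I + K/(-6).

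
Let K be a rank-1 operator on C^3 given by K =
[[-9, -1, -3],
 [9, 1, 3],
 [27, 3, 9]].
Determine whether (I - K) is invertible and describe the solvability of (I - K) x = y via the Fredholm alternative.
(I - K) is singular (det(I - K) = 0, i.e. 1 ∈ sigma(K)). (I - K) x = y is solvable iff y ⊥ ker((I - K)^*) = span{(-9, -1, -3)}, i.e. iff -9y_1 - y_2 - 3y_3 = 0. When solvable, the solutions are x = y + c·(1, -1, -3), c arbitrary (ker(I - K) = span{(1, -1, -3)}, dimension 1).

K has rank 1, so it is an outer product K = u v^T: every row of K is a multiple of one row vector. Reading off the entries, u = (1, -1, -3) and v = (-9, -1, -3) (row i of K equals u_i·v^T). A rank-one matrix u v^T satisfies K u = u (v·u) and kills the (2)-dimensional subspace v^⊥, so its characteristic polynomial is lambda^2 (lambda - v·u) with v·u = tr K = 1. Hence the eigenvalues of I - K are 1 (multiplicity 2) and 1 - (1) = 0, so det(I - K) = 0. (Direct check: I - K =
[[10, 1, 3],
 [-9, 0, -3],
 [-27, -3, -8]]
has determinant 0.) So 1 is an eigenvalue of K and (I - K) is not invertible. The finite-dimensional Fredholm alternative says: either (I - K) is invertible, or ker(I - K) ≠ {0} and then range(I - K) = ker((I - K)^*)^⊥, with dim ker(I - K) = dim ker((I - K)^*). We are in the second case, so we need both kernels. Kernel of I - K: (I - K) u = u - u (v·u) = u - u = 0, so ker(I - K) = span{u} = span{(1, -1, -3)} (it is exactly 1-dimensional because rank(I - K) = 2). Kernel of the adjoint: K is real, so (I - K)^* = I - K^T = I - v u^T, and (I - v u^T) v = v - v (u·v) = 0; hence ker((I - K)^*) = span{v} = span{(-9, -1, -3)}. Therefore (I - K) x = y is solvable iff <y, v> = 0, i.e. iff -9y_1 - y_2 - 3y_3 = 0. When this holds, K y = u (v·y) = 0, so (I - K) y = y and x = y is a particular solution; the full solution set is the line x = y + c·u = y + c·(1, -1, -3), c ∈ C.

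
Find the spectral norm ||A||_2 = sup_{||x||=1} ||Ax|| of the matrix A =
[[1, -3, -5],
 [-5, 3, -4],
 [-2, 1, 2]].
||A||_2 ≈ 7.2185 (= sqrt(largest eigenvalue of A^T A))

||A||_2 = sigma_max(A) = sqrt(lambda_max(A^T A)). Form the symmetric matrix M = A^T A =
[[30, -20, 11],
 [-20, 19, 5],
 [11, 5, 45]].
Its characteristic polynomial (trace, sum of principal 2x2 minors, determinant of M give the coefficients) is
  p(λ) = det(λ I - M) = λ^3 - 94λ^2 + 2229λ - 2401.
No integer candidate from the rational root theorem (±divisors of 2401) is a root, so the roots are irrational. The cubic discriminant is Δ = 525241025 > 0, so there are three distinct real roots. p(1) = -265 and p(2) = 1689 have opposite signs, so a root lies in (1, 2); Newton's method refines it to λ ≈ 1.1304. p(40) = 359 and p(41) = -105 have opposite signs, so a root lies in (40, 41); Newton's method refines it to λ ≈ 40.7629. p(52) = -61 and p(53) = 567 have opposite signs, so a root lies in (52, 53); Newton's method refines it to λ ≈ 52.1067. Check (Vieta): the three roots sum to 94, matching tr M = 94.
So the eigenvalues of A^T A are ≈ 1.1304, 40.7629, 52.1067 (all ≥ 0, as they must be for A^T A). The largest is λ_max ≈ 52.1067, hence ||A||_2 = sqrt(λ_max) ≈ 7.2185.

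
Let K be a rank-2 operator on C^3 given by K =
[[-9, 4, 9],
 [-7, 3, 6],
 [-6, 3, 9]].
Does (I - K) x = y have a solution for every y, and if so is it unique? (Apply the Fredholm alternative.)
(I - K) is invertible (det(I - K) = -19 ≠ 0), so for every y in C^3 the equation (I - K) x = y has a unique solution.

K has rank 2 and factors as K = U V^T = u1 v1^T + u2 v2^T with u1 = (3, 2, 3), v1 = (-2, 1, 3), u2 = (-1, -1, 0), v2 = (3, -1, 0) (multiplying out reproduces the displayed K). The nonzero eigenvalues of U V^T coincide with those of the 2 x 2 matrix G = V^T U = [[v1·u1, v1·u2], [v2·u1, v2·u2]] = [[5, 1], [7, -2]], and by the Sylvester determinant identity det(I_3 - U V^T) = det(I_2 - V^T U) = det([[-4, -1], [-7, 3]]) = (-4)(3) - (-1)(-7) = -19. (Direct check: I - K =
[[10, -4, -9],
 [7, -2, -6],
 [6, -3, -8]]
has determinant -19.) The finite-dimensional Fredholm alternative says: either (I - K) is invertible, or ker(I - K) ≠ {0} and then range(I - K) = ker((I - K)^*)^⊥, with dim ker(I - K) = dim ker((I - K)^*). Since det(I - K) ≠ 0, 1 is not an eigenvalue of K and ker(I - K) = {0}, so we are in the first case: for every y there is a unique x = (I - K)^(-1) y. (Explicitly, by the Woodbury identity, (I - U V^T)^(-1) = I + U (I_2 - G)^(-1) V^T.)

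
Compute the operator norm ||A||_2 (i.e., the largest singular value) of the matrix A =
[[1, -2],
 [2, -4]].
||A||_2 = 5 (= sqrt(largest eigenvalue of A^T A))

||A||_2 = sigma_max(A) = sqrt(lambda_max(A^T A)). Form the symmetric matrix M = A^T A =
[[5, -10],
 [-10, 20]].
Its characteristic polynomial (trace, determinant of M give the coefficients) is
  p(λ) = det(λ I - M) = λ^2 - 25λ.
For λ^2 - 25λ the discriminant is 625. It is a perfect square (25^2), so the roots are rational: λ = (25 ± 25)/2 = 25, 0.
So the eigenvalues of A^T A are ≈ 0, 25 (all ≥ 0, as they must be for A^T A). The largest is λ_max = 25, hence ||A||_2 = sqrt(λ_max) = 5.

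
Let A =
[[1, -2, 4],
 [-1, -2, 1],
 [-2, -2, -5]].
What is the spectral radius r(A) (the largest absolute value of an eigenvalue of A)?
r(A) = sqrt(18) ≈ 4.2426

The eigenvalues of A are the roots of its characteristic polynomial. With M = A (coefficients from the trace, the sum of principal 2x2 minors, and det A):
  p(λ) = det(λ I - M) = λ^3 + 6λ^2 + 11λ - 18.
By the rational root theorem any rational root is an integer divisor of 18. Testing λ = 1: p(1) = 1 + 6 + 11 - 18 = 0, so λ = 1 is a root. Dividing out (λ - 1) leaves p(λ) = (λ - 1)(λ^2 + 7λ + 18). For λ^2 + 7λ + 18 the discriminant is -23. It is negative, so the roots are the complex-conjugate pair λ = -7/2 ± (sqrt(23)/2) i ≈ -3.5 ± 2.3979i. For a conjugate pair the product of the roots equals the constant term, so |λ|^2 = 18 and |λ| = sqrt(18) ≈ 4.2426.
Thus the eigenvalues (to 4 decimals) are -3.5 ± 2.3979i (modulus 4.2426); 1 (modulus 1). The spectral radius is the largest modulus: r(A) = sqrt(18) ≈ 4.2426. (Cross-check: r(A) ≤ ||A||_2 ≈ 6.8006; equality holds whenever A is normal, though it can also hold for some non-normal A.)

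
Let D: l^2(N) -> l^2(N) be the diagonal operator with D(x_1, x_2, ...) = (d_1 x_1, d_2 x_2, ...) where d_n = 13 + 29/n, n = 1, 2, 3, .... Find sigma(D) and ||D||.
sigma(D) = {13 + 29/n : n ≥ 1} ∪ {13}; ||D|| = 42

A bounded diagonal operator on l^2 with diagonal entries d_n has spectrum equal to the closure of {d_n : n ≥ 1}: every d_n is an eigenvalue (with eigenvector e_n), so {d_n} ⊂ sigma(D); the spectrum is closed, so its closure is too; and for lambda not in the closure, (D - lambda I) has bounded inverse (the diagonal entries 1/(d_n - lambda) are bounded). For our sequence d_n = 13 + 29/n, n = 1, 2, 3, ...:
  - {d_n} = {13 + 29/n : n ≥ 1}; the only limit point is 13
  - closure = {13 + 29/n : n ≥ 1} ∪ {13}
For the norm: a diagonal operator has ||D|| = sup_n |d_n|. Here d_n = 13 + 29/n is positive and decreasing, so sup_n |d_n| = d_1 = 13 + 29 = 42. So ||D|| = 42.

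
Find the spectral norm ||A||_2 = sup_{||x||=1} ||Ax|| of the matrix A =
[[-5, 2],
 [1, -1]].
||A||_2 = sqrt((31 + sqrt(925))/2) ≈ 5.5414 (= sqrt(largest eigenvalue of A^T A))

||A||_2 = sigma_max(A) = sqrt(lambda_max(A^T A)). Form the symmetric matrix M = A^T A =
[[26, -11],
 [-11, 5]].
Its characteristic polynomial (trace, determinant of M give the coefficients) is
  p(λ) = det(λ I - M) = λ^2 - 31λ + 9.
For λ^2 - 31λ + 9 the discriminant is 925. It is nonnegative but not a perfect square, so the roots are real and irrational: λ = (31 ± sqrt(925))/2 ≈ 30.7069, 0.2931.
So the eigenvalues of A^T A are ≈ 0.2931, 30.7069 (all ≥ 0, as they must be for A^T A). The largest is λ_max = (31 + sqrt(925))/2 ≈ 30.7069, hence ||A||_2 = sqrt(λ_max) = sqrt((31 + sqrt(925))/2) ≈ 5.5414.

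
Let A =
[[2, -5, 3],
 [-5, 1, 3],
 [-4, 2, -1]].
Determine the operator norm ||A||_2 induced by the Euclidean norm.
||A||_2 ≈ 7.8829 (= sqrt(largest eigenvalue of A^T A))

||A||_2 = sigma_max(A) = sqrt(lambda_max(A^T A)). Form the symmetric matrix M = A^T A =
[[45, -23, -5],
 [-23, 30, -14],
 [-5, -14, 19]].
Its characteristic polynomial (trace, sum of principal 2x2 minors, determinant of M give the coefficients) is
  p(λ) = det(λ I - M) = λ^3 - 94λ^2 + 2025λ - 2809.
No integer candidate from the rational root theorem (±divisors of 2809) is a root, so the roots are irrational. The cubic discriminant is Δ = 3097051889 > 0, so there are three distinct real roots. p(1) = -877 and p(2) = 873 have opposite signs, so a root lies in (1, 2); Newton's method refines it to λ ≈ 1.4884. p(30) = 341 and p(31) = -577 have opposite signs, so a root lies in (30, 31); Newton's method refines it to λ ≈ 30.3721. p(62) = -267 and p(63) = 1727 have opposite signs, so a root lies in (62, 63); Newton's method refines it to λ ≈ 62.1395. Check (Vieta): the three roots sum to 94, matching tr M = 94.
So the eigenvalues of A^T A are ≈ 1.4884, 30.3721, 62.1395 (all ≥ 0, as they must be for A^T A). The largest is λ_max ≈ 62.1395, hence ||A||_2 = sqrt(λ_max) ≈ 7.8829.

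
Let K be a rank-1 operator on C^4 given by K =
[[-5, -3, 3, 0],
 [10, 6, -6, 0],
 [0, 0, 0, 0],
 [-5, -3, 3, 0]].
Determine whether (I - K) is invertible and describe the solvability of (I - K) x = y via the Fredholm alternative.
(I - K) is singular (det(I - K) = 0, i.e. 1 ∈ sigma(K)). (I - K) x = y is solvable iff y ⊥ ker((I - K)^*) = span{(-5, -3, 3, 0)}, i.e. iff -5y_1 - 3y_2 + 3y_3 = 0. When solvable, the solutions are x = y + c·(1, -2, 0, 1), c arbitrary (ker(I - K) = span{(1, -2, 0, 1)}, dimension 1).

K has rank 1, so it is an outer product K = u v^T: every row of K is a multiple of one row vector. Reading off the entries, u = (1, -2, 0, 1) and v = (-5, -3, 3, 0) (row i of K equals u_i·v^T). A rank-one matrix u v^T satisfies K u = u (v·u) and kills the (3)-dimensional subspace v^⊥, so its characteristic polynomial is lambda^3 (lambda - v·u) with v·u = tr K = 1. Hence the eigenvalues of I - K are 1 (multiplicity 3) and 1 - (1) = 0, so det(I - K) = 0. (Direct check: I - K =
[[6, 3, -3, 0],
 [-10, -5, 6, 0],
 [0, 0, 1, 0],
 [5, 3, -3, 1]]
has determinant 0.) So 1 is an eigenvalue of K and (I - K) is not invertible. The finite-dimensional Fredholm alternative says: either (I - K) is invertible, or ker(I - K) ≠ {0} and then range(I - K) = ker((I - K)^*)^⊥, with dim ker(I - K) = dim ker((I - K)^*). We are in the second case, so we need both kernels. Kernel of I - K: (I - K) u = u - u (v·u) = u - u = 0, so ker(I - K) = span{u} = span{(1, -2, 0, 1)} (it is exactly 1-dimensional because rank(I - K) = 3). Kernel of the adjoint: K is real, so (I - K)^* = I - K^T = I - v u^T, and (I - v u^T) v = v - v (u·v) = 0; hence ker((I - K)^*) = span{v} = span{(-5, -3, 3, 0)}. Therefore (I - K) x = y is solvable iff <y, v> = 0, i.e. iff -5y_1 - 3y_2 + 3y_3 = 0. When this holds, K y = u (v·y) = 0, so (I - K) y = y and x = y is a particular solution; the full solution set is the line x = y + c·u = y + c·(1, -2, 0, 1), c ∈ C.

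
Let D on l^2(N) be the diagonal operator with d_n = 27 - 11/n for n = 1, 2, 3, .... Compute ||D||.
||D|| = 27

For a diagonal operator on l^2 with entries d_n, ||D|| = sup_n |d_n|. Here d_1 = 16, d_2 = 43/2, ..., and d_n = 27 - 11/n increases monotonically toward 27. All terms lie in [16, 27), so |d_n| = d_n and the supremum is the limit 27, which is not attained by any individual d_n. Hence ||D|| = 27.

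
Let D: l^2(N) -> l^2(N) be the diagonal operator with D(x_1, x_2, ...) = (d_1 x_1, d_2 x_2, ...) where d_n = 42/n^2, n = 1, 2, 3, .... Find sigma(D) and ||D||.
sigma(D) = {42/n^2 : n ≥ 1} ∪ {0}; ||D|| = 42

A bounded diagonal operator on l^2 with diagonal entries d_n has spectrum equal to the closure of {d_n : n ≥ 1}: every d_n is an eigenvalue (with eigenvector e_n), so {d_n} ⊂ sigma(D); the spectrum is closed, so its closure is too; and for lambda not in the closure, (D - lambda I) has bounded inverse (the diagonal entries 1/(d_n - lambda) are bounded). For our sequence d_n = 42/n^2, n = 1, 2, 3, ...:
  - {d_n} = {42/n^2 : n ≥ 1}; the only limit point is 0
  - closure = {42/n^2 : n ≥ 1} ∪ {0}
For the norm: a diagonal operator has ||D|| = sup_n |d_n|. Here d_n = 42/n^2 is positive and decreasing, so sup_n |d_n| = d_1 = 42. So ||D|| = 42.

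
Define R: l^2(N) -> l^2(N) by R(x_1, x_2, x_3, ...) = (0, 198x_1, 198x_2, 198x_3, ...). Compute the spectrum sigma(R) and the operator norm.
sigma(R) = closed disk {z in C : |z| ≤ 198}; ||R|| = 198

Note R = 198·U where U is the unit right shift (U x)_k = x_{k-1} (with x_0 := 0); so ||R|| = 198||U|| and sigma(R) = 198·sigma(U). ||R x||^2 = sum_{k≥1} |198x_k|^2 = 39204||x||^2, so ||R|| = 198 and sigma(R) ⊂ {|z| ≤ 198}. For any |lambda| < 198, the equation (R - lambda I) x = 0 forces x_1 = 0, then 198x_k = lambda x_{k+1} ⇒ x = 0, so R has no eigenvalues. But (R - lambda I) is not surjective for |lambda| < 198: solving (R - lambda I) x = e_1 would require x_n proportional to (lambda/198)^(-n), which is not in l^2. So every |lambda| < 198 lies in the residual spectrum. The boundary |lambda| = 198 is in the approximate point spectrum (the spectrum is closed). Hence sigma(R) is the closed disk of radius 198.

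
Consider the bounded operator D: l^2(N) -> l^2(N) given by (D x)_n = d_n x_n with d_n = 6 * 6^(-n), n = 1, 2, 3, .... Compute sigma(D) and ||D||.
sigma(D) = {6 * 6^(-n) : n ≥ 1} ∪ {0}; ||D|| = 1

A bounded diagonal operator on l^2 with diagonal entries d_n has spectrum equal to the closure of {d_n : n ≥ 1}: every d_n is an eigenvalue (with eigenvector e_n), so {d_n} ⊂ sigma(D); the spectrum is closed, so its closure is too; and for lambda not in the closure, (D - lambda I) has bounded inverse (the diagonal entries 1/(d_n - lambda) are bounded). For our sequence d_n = 6 * 6^(-n), n = 1, 2, 3, ...:
  - {d_n} = {6 * 6^(-n) : n ≥ 1}; the only limit point is 0
  - closure = {6 * 6^(-n) : n ≥ 1} ∪ {0}
For the norm: a diagonal operator has ||D|| = sup_n |d_n|. Here d_n = 6 * 6^(-n) is positive and decreasing, so sup_n |d_n| = d_1 = 6/6 = 1. So ||D|| = 1.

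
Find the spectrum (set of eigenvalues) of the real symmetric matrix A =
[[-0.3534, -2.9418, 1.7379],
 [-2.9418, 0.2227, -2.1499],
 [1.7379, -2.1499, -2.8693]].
sigma(A) ≈ {-4, -3, 4}

A is real symmetric, so its spectrum consists of real eigenvalues. Expanding the characteristic polynomial of the displayed matrix gives
  det(λ I - A) = p(λ) = λ^3 + (3)λ^2 + (-16)λ + (-48.0011).
Solving p(λ) = 0 yields eigenvalues ≈ -4, -3, 4. (A is shown rounded to 4 decimals, so these recover the underlying integer eigenvalues to within that precision.)
Verification: the trace of A = -3 equals the sum of eigenvalues -3, and det(A) ≈ 48.0011 matches the eigenvalue product 48.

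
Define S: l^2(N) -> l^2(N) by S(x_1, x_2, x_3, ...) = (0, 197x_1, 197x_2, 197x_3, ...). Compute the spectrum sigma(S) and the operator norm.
sigma(S) = closed disk {z in C : |z| ≤ 197}; ||S|| = 197

Note S = 197·U where U is the unit right shift (U x)_k = x_{k-1} (with x_0 := 0); so ||S|| = 197||U|| and sigma(S) = 197·sigma(U). ||S x||^2 = sum_{k≥1} |197x_k|^2 = 38809||x||^2, so ||S|| = 197 and sigma(S) ⊂ {|z| ≤ 197}. For any |lambda| < 197, the equation (S - lambda I) x = 0 forces x_1 = 0, then 197x_k = lambda x_{k+1} ⇒ x = 0, so S has no eigenvalues. But (S - lambda I) is not surjective for |lambda| < 197: solving (S - lambda I) x = e_1 would require x_n proportional to (lambda/197)^(-n), which is not in l^2. So every |lambda| < 197 lies in the residual spectrum. The boundary |lambda| = 197 is in the approximate point spectrum (the spectrum is closed). Hence sigma(S) is the closed disk of radius 197.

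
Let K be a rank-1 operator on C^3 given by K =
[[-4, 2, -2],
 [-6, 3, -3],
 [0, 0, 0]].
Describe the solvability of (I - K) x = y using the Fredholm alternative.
(I - K) is invertible (det(I - K) = 2 ≠ 0), so for every y in C^3 the equation (I - K) x = y has a unique solution.

K has rank 1, so it is an outer product K = u v^T: every row of K is a multiple of one row vector. Reading off the entries, u = (2, 3, 0) and v = (-2, 1, -1) (row i of K equals u_i·v^T). A rank-one matrix u v^T satisfies K u = u (v·u) and kills the (2)-dimensional subspace v^⊥, so its characteristic polynomial is lambda^2 (lambda - v·u) with v·u = tr K = -1. Hence the eigenvalues of I - K are 1 (multiplicity 2) and 1 - (-1) = 2, so det(I - K) = 2. (Direct check: I - K =
[[5, -2, 2],
 [6, -2, 3],
 [0, 0, 1]]
has determinant 2.) The finite-dimensional Fredholm alternative says: either (I - K) is invertible, or ker(I - K) ≠ {0} and then range(I - K) = ker((I - K)^*)^⊥, with dim ker(I - K) = dim ker((I - K)^*). Since det(I - K) ≠ 0, 1 is not an eigenvalue of K and ker(I - K) = {0}, so we are in the first case: for every y there is a unique x = (I - K)^(-1) y. Explicitly, by the Sherman–Morrison formula, (I - u v^T)^(-1) = I + u v^T/(1 - v·u), i.e. (I - K)^(-1) = I + K/(2).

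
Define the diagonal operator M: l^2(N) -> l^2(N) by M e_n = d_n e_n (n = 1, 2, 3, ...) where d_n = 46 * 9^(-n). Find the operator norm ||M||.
||M|| = 46/9 (attained at n = 1)

For M diagonal, ||M|| = sup_n |d_n|. The sequence d_n = 46 * 9^(-n) is positive and strictly decreasing (ratio 9^(-1) < 1), so the supremum is d_1 = 46/9. Hence ||M|| = 46/9.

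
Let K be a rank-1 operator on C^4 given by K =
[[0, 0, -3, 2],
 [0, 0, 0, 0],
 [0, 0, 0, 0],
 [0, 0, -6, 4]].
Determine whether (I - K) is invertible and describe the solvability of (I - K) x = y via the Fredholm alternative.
(I - K) is invertible (det(I - K) = -3 ≠ 0), so for every y in C^4 the equation (I - K) x = y has a unique solution.

K has rank 1, so it is an outer product K = u v^T: every row of K is a multiple of one row vector. Reading off the entries, u = (1, 0, 0, 2) and v = (0, 0, -3, 2) (row i of K equals u_i·v^T). A rank-one matrix u v^T satisfies K u = u (v·u) and kills the (3)-dimensional subspace v^⊥, so its characteristic polynomial is lambda^3 (lambda - v·u) with v·u = tr K = 4. Hence the eigenvalues of I - K are 1 (multiplicity 3) and 1 - (4) = -3, so det(I - K) = -3. (Direct check: I - K =
[[1, 0, 3, -2],
 [0, 1, 0, 0],
 [0, 0, 1, 0],
 [0, 0, 6, -3]]
has determinant -3.) The finite-dimensional Fredholm alternative says: either (I - K) is invertible, or ker(I - K) ≠ {0} and then range(I - K) = ker((I - K)^*)^⊥, with dim ker(I - K) = dim ker((I - K)^*). Since det(I - K) ≠ 0, 1 is not an eigenvalue of K and ker(I - K) = {0}, so we are in the first case: for every y there is a unique x = (I - K)^(-1) y. Explicitly, by the Sherman–Morrison formula, (I - u v^T)^(-1) = I + u v^T/(1 - v·u), i.e. (I - K)^(-1) = I + K/(-3).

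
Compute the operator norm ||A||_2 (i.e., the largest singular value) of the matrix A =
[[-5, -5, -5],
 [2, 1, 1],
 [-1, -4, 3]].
||A||_2 ≈ 9.0726 (= sqrt(largest eigenvalue of A^T A))

||A||_2 = sigma_max(A) = sqrt(lambda_max(A^T A)). Form the symmetric matrix M = A^T A =
[[30, 31, 24],
 [31, 42, 14],
 [24, 14, 35]].
Its characteristic polynomial (trace, sum of principal 2x2 minors, determinant of M give the coefficients) is
  p(λ) = det(λ I - M) = λ^3 - 107λ^2 + 2047λ - 1225.
No integer candidate from the rational root theorem (±divisors of 1225) is a root, so the roots are irrational. The cubic discriminant is Δ = 12450633424 > 0, so there are three distinct real roots. p(0) = -1225 and p(1) = 716 have opposite signs, so a root lies in (0, 1); Newton's method refines it to λ ≈ 0.6183. p(24) = 95 and p(25) = -1300 have opposite signs, so a root lies in (24, 25); Newton's method refines it to λ ≈ 24.0697. p(82) = -1471 and p(83) = 3340 have opposite signs, so a root lies in (82, 83); Newton's method refines it to λ ≈ 82.312. Check (Vieta): the three roots sum to 107, matching tr M = 107.
So the eigenvalues of A^T A are ≈ 0.6183, 24.0697, 82.312 (all ≥ 0, as they must be for A^T A). The largest is λ_max ≈ 82.312, hence ||A||_2 = sqrt(λ_max) ≈ 9.0726.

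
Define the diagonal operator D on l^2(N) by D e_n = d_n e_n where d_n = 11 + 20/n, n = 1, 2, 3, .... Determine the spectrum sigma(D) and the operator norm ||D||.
sigma(D) = {11 + 20/n : n ≥ 1} ∪ {11}; ||D|| = 31

A bounded diagonal operator on l^2 with diagonal entries d_n has spectrum equal to the closure of {d_n : n ≥ 1}: every d_n is an eigenvalue (with eigenvector e_n), so {d_n} ⊂ sigma(D); the spectrum is closed, so its closure is too; and for lambda not in the closure, (D - lambda I) has bounded inverse (the diagonal entries 1/(d_n - lambda) are bounded). For our sequence d_n = 11 + 20/n, n = 1, 2, 3, ...:
  - {d_n} = {11 + 20/n : n ≥ 1}; the only limit point is 11
  - closure = {11 + 20/n : n ≥ 1} ∪ {11}
For the norm: a diagonal operator has ||D|| = sup_n |d_n|. Here d_n = 11 + 20/n is positive and decreasing, so sup_n |d_n| = d_1 = 11 + 20 = 31. So ||D|| = 31.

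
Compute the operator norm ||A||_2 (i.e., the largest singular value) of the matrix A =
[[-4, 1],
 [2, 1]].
||A||_2 = sqrt((22 + sqrt(340))/2) ≈ 4.4966 (= sqrt(largest eigenvalue of A^T A))

||A||_2 = sigma_max(A) = sqrt(lambda_max(A^T A)). Form the symmetric matrix M = A^T A =
[[20, -2],
 [-2, 2]].
Its characteristic polynomial (trace, determinant of M give the coefficients) is
  p(λ) = det(λ I - M) = λ^2 - 22λ + 36.
For λ^2 - 22λ + 36 the discriminant is 340. It is nonnegative but not a perfect square, so the roots are real and irrational: λ = (22 ± sqrt(340))/2 ≈ 20.2195, 1.7805.
So the eigenvalues of A^T A are ≈ 1.7805, 20.2195 (all ≥ 0, as they must be for A^T A). The largest is λ_max = (22 + sqrt(340))/2 ≈ 20.2195, hence ||A||_2 = sqrt(λ_max) = sqrt((22 + sqrt(340))/2) ≈ 4.4966.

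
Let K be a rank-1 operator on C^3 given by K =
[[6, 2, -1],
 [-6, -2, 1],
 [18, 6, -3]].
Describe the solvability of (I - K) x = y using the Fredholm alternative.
(I - K) is singular (det(I - K) = 0, i.e. 1 ∈ sigma(K)). (I - K) x = y is solvable iff y ⊥ ker((I - K)^*) = span{(6, 2, -1)}, i.e. iff 6y_1 + 2y_2 - y_3 = 0. When solvable, the solutions are x = y + c·(1, -1, 3), c arbitrary (ker(I - K) = span{(1, -1, 3)}, dimension 1).

K has rank 1, so it is an outer product K = u v^T: every row of K is a multiple of one row vector. Reading off the entries, u = (1, -1, 3) and v = (6, 2, -1) (row i of K equals u_i·v^T). A rank-one matrix u v^T satisfies K u = u (v·u) and kills the (2)-dimensional subspace v^⊥, so its characteristic polynomial is lambda^2 (lambda - v·u) with v·u = tr K = 1. Hence the eigenvalues of I - K are 1 (multiplicity 2) and 1 - (1) = 0, so det(I - K) = 0. (Direct check: I - K =
[[-5, -2, 1],
 [6, 3, -1],
 [-18, -6, 4]]
has determinant 0.) So 1 is an eigenvalue of K and (I - K) is not invertible. The finite-dimensional Fredholm alternative says: either (I - K) is invertible, or ker(I - K) ≠ {0} and then range(I - K) = ker((I - K)^*)^⊥, with dim ker(I - K) = dim ker((I - K)^*). We are in the second case, so we need both kernels. Kernel of I - K: (I - K) u = u - u (v·u) = u - u = 0, so ker(I - K) = span{u} = span{(1, -1, 3)} (it is exactly 1-dimensional because rank(I - K) = 2). Kernel of the adjoint: K is real, so (I - K)^* = I - K^T = I - v u^T, and (I - v u^T) v = v - v (u·v) = 0; hence ker((I - K)^*) = span{v} = span{(6, 2, -1)}. Therefore (I - K) x = y is solvable iff <y, v> = 0, i.e. iff 6y_1 + 2y_2 - y_3 = 0. When this holds, K y = u (v·y) = 0, so (I - K) y = y and x = y is a particular solution; the full solution set is the line x = y + c·u = y + c·(1, -1, 3), c ∈ C.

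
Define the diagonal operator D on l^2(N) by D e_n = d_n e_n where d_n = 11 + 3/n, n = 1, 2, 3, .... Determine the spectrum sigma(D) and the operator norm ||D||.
sigma(D) = {11 + 3/n : n ≥ 1} ∪ {11}; ||D|| = 14

A bounded diagonal operator on l^2 with diagonal entries d_n has spectrum equal to the closure of {d_n : n ≥ 1}: every d_n is an eigenvalue (with eigenvector e_n), so {d_n} ⊂ sigma(D); the spectrum is closed, so its closure is too; and for lambda not in the closure, (D - lambda I) has bounded inverse (the diagonal entries 1/(d_n - lambda) are bounded). For our sequence d_n = 11 + 3/n, n = 1, 2, 3, ...:
  - {d_n} = {11 + 3/n : n ≥ 1}; the only limit point is 11
  - closure = {11 + 3/n : n ≥ 1} ∪ {11}
For the norm: a diagonal operator has ||D|| = sup_n |d_n|. Here d_n = 11 + 3/n is positive and decreasing, so sup_n |d_n| = d_1 = 11 + 3 = 14. So ||D|| = 14.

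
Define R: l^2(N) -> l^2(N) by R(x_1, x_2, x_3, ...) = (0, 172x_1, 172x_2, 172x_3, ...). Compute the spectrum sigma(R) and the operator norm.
sigma(R) = closed disk {z in C : |z| ≤ 172}; ||R|| = 172

Note R = 172·U where U is the unit right shift (U x)_k = x_{k-1} (with x_0 := 0); so ||R|| = 172||U|| and sigma(R) = 172·sigma(U). ||R x||^2 = sum_{k≥1} |172x_k|^2 = 29584||x||^2, so ||R|| = 172 and sigma(R) ⊂ {|z| ≤ 172}. For any |lambda| < 172, the equation (R - lambda I) x = 0 forces x_1 = 0, then 172x_k = lambda x_{k+1} ⇒ x = 0, so R has no eigenvalues. But (R - lambda I) is not surjective for |lambda| < 172: solving (R - lambda I) x = e_1 would require x_n proportional to (lambda/172)^(-n), which is not in l^2. So every |lambda| < 172 lies in the residual spectrum. The boundary |lambda| = 172 is in the approximate point spectrum (the spectrum is closed). Hence sigma(R) is the closed disk of radius 172.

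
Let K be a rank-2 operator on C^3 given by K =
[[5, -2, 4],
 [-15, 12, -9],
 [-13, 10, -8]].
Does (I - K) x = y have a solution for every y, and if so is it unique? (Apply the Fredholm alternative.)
(I - K) is invertible (det(I - K) = 28 ≠ 0), so for every y in C^3 the equation (I - K) x = y has a unique solution.

K has rank 2 and factors as K = U V^T = u1 v1^T + u2 v2^T with u1 = (-2, -3, -2), v1 = (2, -2, 1), u2 = (3, -3, -3), v2 = (3, -2, 2) (multiplying out reproduces the displayed K). The nonzero eigenvalues of U V^T coincide with those of the 2 x 2 matrix G = V^T U = [[v1·u1, v1·u2], [v2·u1, v2·u2]] = [[0, 9], [-4, 9]], and by the Sylvester determinant identity det(I_3 - U V^T) = det(I_2 - V^T U) = det([[1, -9], [4, -8]]) = (1)(-8) - (-9)(4) = 28. (Direct check: I - K =
[[-4, 2, -4],
 [15, -11, 9],
 [13, -10, 9]]
has determinant 28.) The finite-dimensional Fredholm alternative says: either (I - K) is invertible, or ker(I - K) ≠ {0} and then range(I - K) = ker((I - K)^*)^⊥, with dim ker(I - K) = dim ker((I - K)^*). Since det(I - K) ≠ 0, 1 is not an eigenvalue of K and ker(I - K) = {0}, so we are in the first case: for every y there is a unique x = (I - K)^(-1) y. (Explicitly, by the Woodbury identity, (I - U V^T)^(-1) = I + U (I_2 - G)^(-1) V^T.)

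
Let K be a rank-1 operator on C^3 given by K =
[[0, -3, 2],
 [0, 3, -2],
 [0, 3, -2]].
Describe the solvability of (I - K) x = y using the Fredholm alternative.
(I - K) is singular (det(I - K) = 0, i.e. 1 ∈ sigma(K)). (I - K) x = y is solvable iff y ⊥ ker((I - K)^*) = span{(0, -3, 2)}, i.e. iff -3y_2 + 2y_3 = 0. When solvable, the solutions are x = y + c·(1, -1, -1), c arbitrary (ker(I - K) = span{(1, -1, -1)}, dimension 1).

K has rank 1, so it is an outer product K = u v^T: every row of K is a multiple of one row vector. Reading off the entries, u = (1, -1, -1) and v = (0, -3, 2) (row i of K equals u_i·v^T). A rank-one matrix u v^T satisfies K u = u (v·u) and kills the (2)-dimensional subspace v^⊥, so its characteristic polynomial is lambda^2 (lambda - v·u) with v·u = tr K = 1. Hence the eigenvalues of I - K are 1 (multiplicity 2) and 1 - (1) = 0, so det(I - K) = 0. (Direct check: I - K =
[[1, 3, -2],
 [0, -2, 2],
 [0, -3, 3]]
has determinant 0.) So 1 is an eigenvalue of K and (I - K) is not invertible. The finite-dimensional Fredholm alternative says: either (I - K) is invertible, or ker(I - K) ≠ {0} and then range(I - K) = ker((I - K)^*)^⊥, with dim ker(I - K) = dim ker((I - K)^*). We are in the second case, so we need both kernels. Kernel of I - K: (I - K) u = u - u (v·u) = u - u = 0, so ker(I - K) = span{u} = span{(1, -1, -1)} (it is exactly 1-dimensional because rank(I - K) = 2). Kernel of the adjoint: K is real, so (I - K)^* = I - K^T = I - v u^T, and (I - v u^T) v = v - v (u·v) = 0; hence ker((I - K)^*) = span{v} = span{(0, -3, 2)}. Therefore (I - K) x = y is solvable iff <y, v> = 0, i.e. iff -3y_2 + 2y_3 = 0. When this holds, K y = u (v·y) = 0, so (I - K) y = y and x = y is a particular solution; the full solution set is the line x = y + c·u = y + c·(1, -1, -1), c ∈ C.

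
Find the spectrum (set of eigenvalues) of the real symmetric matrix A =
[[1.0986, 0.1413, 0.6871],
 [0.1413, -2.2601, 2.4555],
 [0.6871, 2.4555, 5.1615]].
sigma(A) ≈ {-3, 1, 6}

A is real symmetric, so its spectrum consists of real eigenvalues. Expanding the characteristic polynomial of the displayed matrix gives
  det(λ I - A) = p(λ) = λ^3 + (-4)λ^2 + (-15)λ + (17.999).
Solving p(λ) = 0 yields eigenvalues ≈ -3, 1, 6. (A is shown rounded to 4 decimals, so these recover the underlying integer eigenvalues to within that precision.)
Verification: the trace of A = 4 equals the sum of eigenvalues 4, and det(A) ≈ -17.9990 matches the eigenvalue product -18.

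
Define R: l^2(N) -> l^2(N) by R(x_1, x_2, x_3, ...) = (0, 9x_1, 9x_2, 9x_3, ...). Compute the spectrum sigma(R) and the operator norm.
sigma(R) = closed disk {z in C : |z| ≤ 9}; ||R|| = 9

Note R = 9·U where U is the unit right shift (U x)_k = x_{k-1} (with x_0 := 0); so ||R|| = 9||U|| and sigma(R) = 9·sigma(U). ||R x||^2 = sum_{k≥1} |9x_k|^2 = 81||x||^2, so ||R|| = 9 and sigma(R) ⊂ {|z| ≤ 9}. For any |lambda| < 9, the equation (R - lambda I) x = 0 forces x_1 = 0, then 9x_k = lambda x_{k+1} ⇒ x = 0, so R has no eigenvalues. But (R - lambda I) is not surjective for |lambda| < 9: solving (R - lambda I) x = e_1 would require x_n proportional to (lambda/9)^(-n), which is not in l^2. So every |lambda| < 9 lies in the residual spectrum. The boundary |lambda| = 9 is in the approximate point spectrum (the spectrum is closed). Hence sigma(R) is the closed disk of radius 9.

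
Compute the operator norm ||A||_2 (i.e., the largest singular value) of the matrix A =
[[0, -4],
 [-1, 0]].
||A||_2 = 4 (= sqrt(largest eigenvalue of A^T A))

||A||_2 = sigma_max(A) = sqrt(lambda_max(A^T A)). Form the symmetric matrix M = A^T A =
[[1, 0],
 [0, 16]].
Its characteristic polynomial (trace, determinant of M give the coefficients) is
  p(λ) = det(λ I - M) = λ^2 - 17λ + 16.
For λ^2 - 17λ + 16 the discriminant is 225. It is a perfect square (15^2), so the roots are rational: λ = (17 ± 15)/2 = 16, 1.
So the eigenvalues of A^T A are ≈ 1, 16 (all ≥ 0, as they must be for A^T A). The largest is λ_max = 16, hence ||A||_2 = sqrt(λ_max) = 4.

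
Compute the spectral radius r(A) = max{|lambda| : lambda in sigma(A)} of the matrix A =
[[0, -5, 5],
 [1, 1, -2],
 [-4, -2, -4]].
r(A) ≈ 4.1091

The eigenvalues of A are the roots of its characteristic polynomial. With M = A (coefficients from the trace, the sum of principal 2x2 minors, and det A):
  p(λ) = det(λ I - M) = λ^3 + 3λ^2 + 17λ + 50.
No integer candidate from the rational root theorem (±divisors of 50) is a root, so the roots are irrational. The cubic discriminant is Δ = -44051 < 0, so there is one real root and a complex-conjugate pair. p(-3) = -1 and p(-2) = 20 have opposite signs, so a root lies in (-3, -2); Newton's method refines it to λ ≈ -2.9612. Dividing out (λ - (-2.9612)) leaves approximately λ^2 + 0.0388λ + 16.8851. For λ^2 + 0.0388λ + 16.8851 the discriminant is -67.5388. It is negative, so the remaining roots are the complex-conjugate pair λ ≈ -0.0194 ± 4.1091i. Their product equals the constant term, so |λ|^2 ≈ 16.8851 and |λ| ≈ 4.1091.
Thus the eigenvalues (to 4 decimals) are -2.9612 (modulus 2.9612); -0.0194 ± 4.1091i (modulus 4.1091). The spectral radius is the largest modulus: r(A) ≈ 4.1091. (Cross-check: r(A) ≤ ||A||_2 ≈ 7.6869; equality holds whenever A is normal, though it can also hold for some non-normal A.)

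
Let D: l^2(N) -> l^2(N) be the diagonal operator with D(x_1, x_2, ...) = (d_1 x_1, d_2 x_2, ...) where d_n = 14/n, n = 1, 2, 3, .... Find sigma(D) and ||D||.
sigma(D) = {14/n : n ≥ 1} ∪ {0}; ||D|| = 14

A bounded diagonal operator on l^2 with diagonal entries d_n has spectrum equal to the closure of {d_n : n ≥ 1}: every d_n is an eigenvalue (with eigenvector e_n), so {d_n} ⊂ sigma(D); the spectrum is closed, so its closure is too; and for lambda not in the closure, (D - lambda I) has bounded inverse (the diagonal entries 1/(d_n - lambda) are bounded). For our sequence d_n = 14/n, n = 1, 2, 3, ...:
  - {d_n} = {14/n : n ≥ 1}; the only limit point is 0
  - closure = {14/n : n ≥ 1} ∪ {0}
For the norm: a diagonal operator has ||D|| = sup_n |d_n|. Here d_n = 14/n is positive and decreasing, so sup_n |d_n| = d_1 = 14. So ||D|| = 14.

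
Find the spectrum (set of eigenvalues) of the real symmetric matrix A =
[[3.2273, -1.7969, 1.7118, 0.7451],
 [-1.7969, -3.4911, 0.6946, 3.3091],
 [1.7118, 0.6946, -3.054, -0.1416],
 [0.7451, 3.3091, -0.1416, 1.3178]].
sigma(A) ≈ {-6, -3, 3, 4}

A is real symmetric, so its spectrum consists of real eigenvalues. Expanding the characteristic polynomial of the displayed matrix gives
  det(λ I - A) = p(λ) = λ^4 + (2)λ^3 + (-33)λ^2 + (-18)λ + (216.0015).
Solving p(λ) = 0 yields eigenvalues ≈ -6, -3, 3, 4. (A is shown rounded to 4 decimals, so these recover the underlying integer eigenvalues to within that precision.)
Verification: the trace of A = -2 equals the sum of eigenvalues -2, and det(A) ≈ 216.0015 matches the eigenvalue product 216.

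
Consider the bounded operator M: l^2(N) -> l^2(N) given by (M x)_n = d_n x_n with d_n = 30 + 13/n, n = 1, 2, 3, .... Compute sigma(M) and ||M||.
sigma(M) = {30 + 13/n : n ≥ 1} ∪ {30}; ||M|| = 43

A bounded diagonal operator on l^2 with diagonal entries d_n has spectrum equal to the closure of {d_n : n ≥ 1}: every d_n is an eigenvalue (with eigenvector e_n), so {d_n} ⊂ sigma(M); the spectrum is closed, so its closure is too; and for lambda not in the closure, (M - lambda I) has bounded inverse (the diagonal entries 1/(d_n - lambda) are bounded). For our sequence d_n = 30 + 13/n, n = 1, 2, 3, ...:
  - {d_n} = {30 + 13/n : n ≥ 1}; the only limit point is 30
  - closure = {30 + 13/n : n ≥ 1} ∪ {30}
For the norm: a diagonal operator has ||M|| = sup_n |d_n|. Here d_n = 30 + 13/n is positive and decreasing, so sup_n |d_n| = d_1 = 30 + 13 = 43. So ||M|| = 43.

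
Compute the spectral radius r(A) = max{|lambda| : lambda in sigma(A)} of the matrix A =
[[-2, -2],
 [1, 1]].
r(A) = 1

The eigenvalues of A are the roots of its characteristic polynomial. With M = A (coefficients from the trace and determinant):
  p(λ) = det(λ I - M) = λ^2 + λ.
For λ^2 + λ the discriminant is 1. It is a perfect square (1^2), so the roots are rational: λ = (-1 ± 1)/2 = 0, -1.
Thus the eigenvalues (to 4 decimals) are 0 (modulus 0); -1 (modulus 1). The spectral radius is the largest modulus: r(A) = 1. (Cross-check: r(A) ≤ ||A||_2 ≈ 3.1623; equality holds whenever A is normal, though it can also hold for some non-normal A.)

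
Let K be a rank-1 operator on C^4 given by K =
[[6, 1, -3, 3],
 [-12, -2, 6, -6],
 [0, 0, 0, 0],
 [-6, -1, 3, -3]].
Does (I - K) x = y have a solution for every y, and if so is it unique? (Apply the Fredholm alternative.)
(I - K) is singular (det(I - K) = 0, i.e. 1 ∈ sigma(K)). (I - K) x = y is solvable iff y ⊥ ker((I - K)^*) = span{(6, 1, -3, 3)}, i.e. iff 6y_1 + y_2 - 3y_3 + 3y_4 = 0. When solvable, the solutions are x = y + c·(1, -2, 0, -1), c arbitrary (ker(I - K) = span{(1, -2, 0, -1)}, dimension 1).

K has rank 1, so it is an outer product K = u v^T: every row of K is a multiple of one row vector. Reading off the entries, u = (1, -2, 0, -1) and v = (6, 1, -3, 3) (row i of K equals u_i·v^T). A rank-one matrix u v^T satisfies K u = u (v·u) and kills the (3)-dimensional subspace v^⊥, so its characteristic polynomial is lambda^3 (lambda - v·u) with v·u = tr K = 1. Hence the eigenvalues of I - K are 1 (multiplicity 3) and 1 - (1) = 0, so det(I - K) = 0. (Direct check: I - K =
[[-5, -1, 3, -3],
 [12, 3, -6, 6],
 [0, 0, 1, 0],
 [6, 1, -3, 4]]
has determinant 0.) So 1 is an eigenvalue of K and (I - K) is not invertible. The finite-dimensional Fredholm alternative says: either (I - K) is invertible, or ker(I - K) ≠ {0} and then range(I - K) = ker((I - K)^*)^⊥, with dim ker(I - K) = dim ker((I - K)^*). We are in the second case, so we need both kernels. Kernel of I - K: (I - K) u = u - u (v·u) = u - u = 0, so ker(I - K) = span{u} = span{(1, -2, 0, -1)} (it is exactly 1-dimensional because rank(I - K) = 3). Kernel of the adjoint: K is real, so (I - K)^* = I - K^T = I - v u^T, and (I - v u^T) v = v - v (u·v) = 0; hence ker((I - K)^*) = span{v} = span{(6, 1, -3, 3)}. Therefore (I - K) x = y is solvable iff <y, v> = 0, i.e. iff 6y_1 + y_2 - 3y_3 + 3y_4 = 0. When this holds, K y = u (v·y) = 0, so (I - K) y = y and x = y is a particular solution; the full solution set is the line x = y + c·u = y + c·(1, -2, 0, -1), c ∈ C.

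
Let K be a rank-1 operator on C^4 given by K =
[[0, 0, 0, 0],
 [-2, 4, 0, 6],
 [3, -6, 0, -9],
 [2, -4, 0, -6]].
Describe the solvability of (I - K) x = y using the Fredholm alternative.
(I - K) is invertible (det(I - K) = 3 ≠ 0), so for every y in C^4 the equation (I - K) x = y has a unique solution.

K has rank 1, so it is an outer product K = u v^T: every row of K is a multiple of one row vector. Reading off the entries, u = (0, 2, -3, -2) and v = (-1, 2, 0, 3) (row i of K equals u_i·v^T). A rank-one matrix u v^T satisfies K u = u (v·u) and kills the (3)-dimensional subspace v^⊥, so its characteristic polynomial is lambda^3 (lambda - v·u) with v·u = tr K = -2. Hence the eigenvalues of I - K are 1 (multiplicity 3) and 1 - (-2) = 3, so det(I - K) = 3. (Direct check: I - K =
[[1, 0, 0, 0],
 [2, -3, 0, -6],
 [-3, 6, 1, 9],
 [-2, 4, 0, 7]]
has determinant 3.) The finite-dimensional Fredholm alternative says: either (I - K) is invertible, or ker(I - K) ≠ {0} and then range(I - K) = ker((I - K)^*)^⊥, with dim ker(I - K) = dim ker((I - K)^*). Since det(I - K) ≠ 0, 1 is not an eigenvalue of K and ker(I - K) = {0}, so we are in the first case: for every y there is a unique x = (I - K)^(-1) y. Explicitly, by the Sherman–Morrison formula, (I - u v^T)^(-1) = I + u v^T/(1 - v·u), i.e. (I - K)^(-1) = I + K/(3).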